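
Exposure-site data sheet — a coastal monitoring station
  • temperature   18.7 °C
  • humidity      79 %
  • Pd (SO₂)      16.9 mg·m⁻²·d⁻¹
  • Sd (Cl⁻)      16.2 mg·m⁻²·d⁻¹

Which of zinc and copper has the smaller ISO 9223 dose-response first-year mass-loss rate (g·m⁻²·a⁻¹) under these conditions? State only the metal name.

zinc

zinc: temperature factor f = -0.071·(8.7) = -0.6177
  SO₂ term: 0.0129·16.9^0.44·exp(0.046·79-0.6177) = 0.9137
  Sd branch = 0.0175·Sd^0.57·e^(0.008·RH+0.085·T) = 0.7893 μm/a
  r_corr = 0.9137 + 0.7893 = 1.703 μm/a
  mass loss = 1.703 μm/a × 7.14 g/cm³ = 12.16 g·m⁻²·a⁻¹
copper: f(T) = -0.080·(T−10) [T>10 °C] = -0.6960
  Pd branch = 0.0053·Pd^0.26·e^(0.059·RH+f) = 0.5828 μm/a
  Cl⁻ term: 0.01025·16.2^0.27·exp(0.036·79+0.049·18.7) = 0.9341
  r_corr = 0.5828 + 0.9341 = 1.517 μm/a
  mass loss = 1.517 μm/a × 8.96 g/cm³ = 13.59 g·m⁻²·a⁻¹
Ordering by g·m⁻²·a⁻¹: copper (13.6) > zinc (12.2)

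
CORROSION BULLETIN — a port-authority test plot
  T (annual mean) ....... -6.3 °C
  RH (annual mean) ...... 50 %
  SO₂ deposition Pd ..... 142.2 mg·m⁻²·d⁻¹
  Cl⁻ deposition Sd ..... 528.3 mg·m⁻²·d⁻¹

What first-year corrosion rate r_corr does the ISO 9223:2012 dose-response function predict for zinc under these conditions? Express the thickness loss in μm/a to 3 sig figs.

zinc: f(T) = +0.038·(T−10) [T≤10 °C] = -0.6194
  SO₂ term: 0.0129·142.2^0.44·exp(0.046·50-0.6194) = 0.6134
  Sd branch = 0.0175·Sd^0.57·e^(0.008·RH+0.085·T) = 0.5448 μm/a
  sum: 0.6134 + 0.5448 → r_corr = 1.158 μm/a

r_corr = 1.16 μm/a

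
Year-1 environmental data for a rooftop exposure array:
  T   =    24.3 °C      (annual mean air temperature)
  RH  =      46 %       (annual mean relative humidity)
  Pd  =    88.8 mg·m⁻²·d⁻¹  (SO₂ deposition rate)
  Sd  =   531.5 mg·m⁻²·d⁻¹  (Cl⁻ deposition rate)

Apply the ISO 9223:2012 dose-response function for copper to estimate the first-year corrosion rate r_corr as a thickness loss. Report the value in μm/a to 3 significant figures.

r_corr = 1.04 μm/a

copper: T>10 °C ⇒ hinge -0.080·(24.3−10) = -1.1440
  sulphur-dioxide contribution → 0.08179 μm/a
  chloride contribution → 0.9614 μm/a
  ⇒ r_corr(copper) = 1.043 μm/a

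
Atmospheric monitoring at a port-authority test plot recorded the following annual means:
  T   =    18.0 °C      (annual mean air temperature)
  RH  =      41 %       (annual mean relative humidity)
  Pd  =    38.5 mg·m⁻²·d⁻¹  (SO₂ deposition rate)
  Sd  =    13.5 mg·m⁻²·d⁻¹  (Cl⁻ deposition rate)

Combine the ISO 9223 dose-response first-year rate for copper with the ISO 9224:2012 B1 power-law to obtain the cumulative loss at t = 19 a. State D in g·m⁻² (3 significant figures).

D(19) = 19.2 g·m⁻²

copper: T>10 °C ⇒ hinge -0.080·(18.0−10) = -0.6400
  SO₂ term: 0.0053·38.5^0.26·exp(0.059·41-0.6400) = 0.08112
  Sd branch = 0.01025·Sd^0.27·e^(0.036·RH+0.049·T) = 0.2188 μm/a
  r_corr = 0.08112 + 0.2188 = 0.2999 μm/a
Long-term exponent b (ISO 9224 Table 2, B1) = 0.667
  D(19) = 0.2999 × 19^0.667 = 0.2999 × 7.127 = 2.137 μm
  Mass loss = 2.137 μm × 8.96 g/cm³ = 19.15 g·m⁻²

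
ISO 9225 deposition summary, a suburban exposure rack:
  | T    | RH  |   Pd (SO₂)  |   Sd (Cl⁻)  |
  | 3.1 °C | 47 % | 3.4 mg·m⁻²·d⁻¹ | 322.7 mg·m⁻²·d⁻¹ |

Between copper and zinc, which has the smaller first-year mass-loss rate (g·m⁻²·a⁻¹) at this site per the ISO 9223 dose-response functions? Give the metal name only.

copper

copper: f(T) = +0.126·(T−10) [T≤10 °C] = -0.8694
  Pd branch = 0.0053·Pd^0.26·e^(0.059·RH+f) = 0.04889 μm/a
  Sd branch = 0.01025·Sd^0.27·e^(0.036·RH+0.049·T) = 0.3082 μm/a
  sum: 0.04889 + 0.3082 → r_corr = 0.3571 μm/a
  mass loss = 0.3571 μm/a × 8.96 g/cm³ = 3.2 g·m⁻²·a⁻¹
zinc: f(T) = +0.038·(T−10) [T≤10 °C] = -0.2622
  SO₂ term: 0.0129·3.4^0.44·exp(0.046·47-0.2622) = 0.1477
  Cl⁻ term: 0.0175·322.7^0.57·exp(0.008·47+0.085·3.1) = 0.8929
  sum: 0.1477 + 0.8929 → r_corr = 1.041 μm/a
  mass loss = 1.041 μm/a × 7.14 g/cm³ = 7.43 g·m⁻²·a⁻¹
Ordering by g·m⁻²·a⁻¹: zinc (7.43) > copper (3.2)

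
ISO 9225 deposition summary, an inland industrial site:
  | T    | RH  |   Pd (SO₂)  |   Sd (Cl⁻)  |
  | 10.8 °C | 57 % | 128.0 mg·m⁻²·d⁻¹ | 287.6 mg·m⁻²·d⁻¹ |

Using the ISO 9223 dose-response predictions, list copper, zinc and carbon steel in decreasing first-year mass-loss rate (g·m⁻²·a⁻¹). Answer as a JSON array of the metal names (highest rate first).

["carbon steel", "zinc", "copper"]

copper: temperature factor f = -0.080·(0.8) = -0.0640
  Pd branch = 0.0053·Pd^0.26·e^(0.059·RH+f) = 0.5069 μm/a
  Sd branch = 0.01025·Sd^0.27·e^(0.036·RH+0.049·T) = 0.6246 μm/a
  sum: 0.5069 + 0.6246 → r_corr = 1.131 μm/a
  mass loss = 1.131 μm/a × 8.96 g/cm³ = 10.14 g·m⁻²·a⁻¹
zinc: temperature factor f = -0.071·(0.8) = -0.0568
  Pd branch = 0.0129·Pd^0.44·e^(0.046·RH+f) = 1.418 μm/a
  Sd branch = 0.0175·Sd^0.57·e^(0.008·RH+0.085·T) = 1.743 μm/a
  sum: 1.418 + 1.743 → r_corr = 3.161 μm/a
  mass loss = 3.161 μm/a × 7.14 g/cm³ = 22.57 g·m⁻²·a⁻¹
carbon steel: temperature factor f = -0.054·(0.8) = -0.0432
  Pd branch = 1.77·Pd^0.52·e^(0.02·RH+f) = 66.08 μm/a
  Cl⁻ term: 0.102·287.6^0.62·exp(0.033·57+0.04·10.8) = 34.48
  r_corr = 66.08 + 34.48 = 100.6 μm/a
  mass loss = 100.6 μm/a × 7.85 g/cm³ = 789.4 g·m⁻²·a⁻¹
Ordering by g·m⁻²·a⁻¹: carbon steel (789) > zinc (22.6) > copper (10.1)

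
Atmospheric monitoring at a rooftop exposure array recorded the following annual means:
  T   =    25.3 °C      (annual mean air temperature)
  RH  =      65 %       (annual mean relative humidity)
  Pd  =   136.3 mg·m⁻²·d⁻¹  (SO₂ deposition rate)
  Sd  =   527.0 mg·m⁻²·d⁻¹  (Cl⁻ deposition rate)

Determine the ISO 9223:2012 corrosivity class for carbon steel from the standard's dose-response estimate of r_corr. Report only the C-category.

C5

carbon steel: f(T) = -0.054·(T−10) [T>10 °C] = -0.8262
  Pd branch = 1.77·Pd^0.52·e^(0.02·RH+f) = 36.62 μm/a
  Sd branch = 0.102·Sd^0.62·e^(0.033·RH+0.04·T) = 116.7 μm/a
  sum: 36.62 + 116.7 → r_corr = 153.3 μm/a
Category bounds: 80…200 μm/a bracket r_corr ⇒ C5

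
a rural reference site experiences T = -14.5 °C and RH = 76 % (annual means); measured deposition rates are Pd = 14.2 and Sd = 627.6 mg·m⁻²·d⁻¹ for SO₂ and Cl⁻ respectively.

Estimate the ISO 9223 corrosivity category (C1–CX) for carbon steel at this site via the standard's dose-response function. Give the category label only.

C3

carbon steel: temperature factor f = +0.150·(-24.5) = -3.6750
  sulphur-dioxide contribution → 0.8152 μm/a
  chloride contribution → 38.06 μm/a
  total first-year rate 38.88 μm/a
38.9 μm/a falls in (25, 50] for carbon steel → category C3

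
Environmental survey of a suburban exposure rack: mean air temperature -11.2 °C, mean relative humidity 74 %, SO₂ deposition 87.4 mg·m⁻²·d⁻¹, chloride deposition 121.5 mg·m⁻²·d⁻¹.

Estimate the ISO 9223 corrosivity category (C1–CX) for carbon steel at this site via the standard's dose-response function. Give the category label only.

C2

carbon steel: temperature factor f = +0.150·(-21.2) = -3.1800
  sulphur-dioxide contribution → 3.306 μm/a
  chloride contribution → 14.69 μm/a
  total first-year rate 18 μm/a
Category bounds: 1.3…25 μm/a bracket r_corr ⇒ C2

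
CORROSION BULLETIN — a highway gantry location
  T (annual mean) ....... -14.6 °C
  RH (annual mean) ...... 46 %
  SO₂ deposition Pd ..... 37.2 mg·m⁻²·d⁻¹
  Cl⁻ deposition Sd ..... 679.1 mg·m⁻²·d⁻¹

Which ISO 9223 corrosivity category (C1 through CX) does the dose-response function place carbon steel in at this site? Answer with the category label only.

C2

carbon steel: f(T) = +0.150·(T−10) [T≤10 °C] = -3.6900
  SO₂ term: 1.77·37.2^0.52·exp(0.02·46-3.6900) = 0.7272
  Cl⁻ term: 0.102·679.1^0.62·exp(0.033·46+0.04·-14.6) = 14.79
  r_corr = 0.7272 + 14.79 = 15.52 μm/a
ISO 9223 Table 2 (carbon steel): 1.3 < 15.5 ≤ 25 μm/a ⇒ C2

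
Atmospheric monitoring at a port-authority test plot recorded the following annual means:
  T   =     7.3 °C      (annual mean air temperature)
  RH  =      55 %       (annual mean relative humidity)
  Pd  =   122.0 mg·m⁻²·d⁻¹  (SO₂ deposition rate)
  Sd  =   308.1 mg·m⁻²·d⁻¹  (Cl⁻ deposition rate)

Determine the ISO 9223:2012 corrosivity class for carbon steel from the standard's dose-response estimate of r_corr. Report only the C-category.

C4

carbon steel: temperature factor f = +0.150·(-2.7) = -0.4050
  SO₂ term: 1.77·122.0^0.52·exp(0.02·55-0.4050) = 43.12
  Cl⁻ term: 0.102·308.1^0.62·exp(0.033·55+0.04·7.3) = 29.29
  sum: 43.12 + 29.29 → r_corr = 72.41 μm/a
ISO 9223 Table 2 (carbon steel): 50 < 72.4 ≤ 80 μm/a ⇒ C4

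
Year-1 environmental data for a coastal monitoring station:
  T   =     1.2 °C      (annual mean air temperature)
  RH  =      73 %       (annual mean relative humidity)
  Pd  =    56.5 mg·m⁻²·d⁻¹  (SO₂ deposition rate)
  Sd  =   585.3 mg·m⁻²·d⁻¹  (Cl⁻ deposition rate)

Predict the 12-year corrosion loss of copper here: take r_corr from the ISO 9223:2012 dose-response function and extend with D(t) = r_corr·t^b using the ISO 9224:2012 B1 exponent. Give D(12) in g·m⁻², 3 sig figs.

D(12) = 56.9 g·m⁻²

copper: f(T) = +0.126·(T−10) [T≤10 °C] = -1.1088
  sulphur-dioxide contribution → 0.3705 μm/a
  chloride contribution → 0.841 μm/a
  ⇒ r_corr(copper) = 1.211 μm/a
Long-term exponent b (ISO 9224 Table 2, B1) = 0.667
  D(12) = 1.211 × 12^0.667 = 1.211 × 5.246 = 6.355 μm
  Mass loss = 6.355 μm × 8.96 g/cm³ = 56.94 g·m⁻²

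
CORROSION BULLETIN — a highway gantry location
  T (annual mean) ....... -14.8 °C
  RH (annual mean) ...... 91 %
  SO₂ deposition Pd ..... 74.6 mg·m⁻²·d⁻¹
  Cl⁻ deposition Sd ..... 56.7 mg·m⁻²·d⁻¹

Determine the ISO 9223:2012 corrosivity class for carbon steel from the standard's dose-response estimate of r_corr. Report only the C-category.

carbon steel: temperature factor f = +0.150·(-24.8) = -3.7200
  Pd branch = 1.77·Pd^0.52·e^(0.02·RH+f) = 2.493 μm/a
  Cl⁻ term: 0.102·56.7^0.62·exp(0.033·91+0.04·-14.8) = 13.9
  sum: 2.493 + 13.9 → r_corr = 16.39 μm/a
ISO 9223 Table 2 (carbon steel): 1.3 < 16.4 ≤ 25 μm/a ⇒ C2

C2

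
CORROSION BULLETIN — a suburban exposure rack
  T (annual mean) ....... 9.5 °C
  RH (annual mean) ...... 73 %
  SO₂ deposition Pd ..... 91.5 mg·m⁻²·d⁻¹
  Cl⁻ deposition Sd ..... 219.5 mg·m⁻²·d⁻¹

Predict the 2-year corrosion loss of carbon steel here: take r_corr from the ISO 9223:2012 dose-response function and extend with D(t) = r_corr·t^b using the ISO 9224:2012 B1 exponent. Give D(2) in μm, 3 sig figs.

D(2) = 174 μm

carbon steel: T≤10 °C ⇒ hinge +0.150·(9.5−10) = -0.0750
  sulphur-dioxide contribution → 74.03 μm/a
  chloride contribution → 46.94 μm/a
  total first-year rate 121 μm/a
ISO 9224: D(t) = r_corr · t^b with b = 0.523 (carbon steel, B1)
  D(2) = 121 × 2^0.523 = 121 × 1.437 = 173.8 μm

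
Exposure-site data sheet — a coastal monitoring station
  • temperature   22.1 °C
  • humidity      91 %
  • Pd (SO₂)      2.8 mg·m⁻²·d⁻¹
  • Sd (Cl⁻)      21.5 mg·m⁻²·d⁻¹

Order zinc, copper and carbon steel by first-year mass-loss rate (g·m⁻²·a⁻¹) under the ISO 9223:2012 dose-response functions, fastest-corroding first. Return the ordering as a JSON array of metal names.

zinc: temperature factor f = -0.071·(12.1) = -0.8591
  sulphur-dioxide contribution → 0.5652 μm/a
  chloride contribution → 1.363 μm/a
  ⇒ r_corr(zinc) = 1.928 μm/a
  mass loss = 1.928 μm/a × 7.14 g/cm³ = 13.77 g·m⁻²·a⁻¹
copper: f(T) = -0.080·(T−10) [T>10 °C] = -0.9680
  sulphur-dioxide contribution → 0.5648 μm/a
  chloride contribution → 1.835 μm/a
  ⇒ r_corr(copper) = 2.399 μm/a
  mass loss = 2.399 μm/a × 8.96 g/cm³ = 21.5 g·m⁻²·a⁻¹
carbon steel: f(T) = -0.054·(T−10) [T>10 °C] = -0.6534
  sulphur-dioxide contribution → 9.708 μm/a
  chloride contribution → 33.33 μm/a
  ⇒ r_corr(carbon steel) = 43.04 μm/a
  mass loss = 43.04 μm/a × 7.85 g/cm³ = 337.8 g·m⁻²·a⁻¹
Ordering by g·m⁻²·a⁻¹: carbon steel (338) > copper (21.5) > zinc (13.8)

["carbon steel", "copper", "zinc"]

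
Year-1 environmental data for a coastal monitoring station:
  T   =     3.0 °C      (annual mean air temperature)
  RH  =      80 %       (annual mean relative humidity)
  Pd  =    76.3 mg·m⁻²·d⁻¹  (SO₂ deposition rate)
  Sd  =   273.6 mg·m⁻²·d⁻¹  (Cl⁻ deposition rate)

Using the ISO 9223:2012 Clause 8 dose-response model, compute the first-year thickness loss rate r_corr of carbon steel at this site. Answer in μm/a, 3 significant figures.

r_corr = 81.5 μm/a

carbon steel: T≤10 °C ⇒ hinge +0.150·(3.0−10) = -1.0500
  SO₂ term: 1.77·76.3^0.52·exp(0.02·80-1.0500) = 29.22
  Sd branch = 0.102·Sd^0.62·e^(0.033·RH+0.04·T) = 52.27 μm/a
  r_corr = 29.22 + 52.27 = 81.5 μm/a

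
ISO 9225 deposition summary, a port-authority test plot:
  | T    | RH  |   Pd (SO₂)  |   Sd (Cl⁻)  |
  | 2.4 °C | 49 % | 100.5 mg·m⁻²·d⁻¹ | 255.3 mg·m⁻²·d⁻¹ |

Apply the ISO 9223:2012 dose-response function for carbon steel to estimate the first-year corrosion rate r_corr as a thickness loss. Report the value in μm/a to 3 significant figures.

carbon steel: temperature factor f = +0.150·(-7.6) = -1.1400
  SO₂ term: 1.77·100.5^0.52·exp(0.02·49-1.1400) = 16.58
  Sd branch = 0.102·Sd^0.62·e^(0.033·RH+0.04·T) = 17.58 μm/a
  r_corr = 16.58 + 17.58 = 34.16 μm/a

r_corr = 34.2 μm/a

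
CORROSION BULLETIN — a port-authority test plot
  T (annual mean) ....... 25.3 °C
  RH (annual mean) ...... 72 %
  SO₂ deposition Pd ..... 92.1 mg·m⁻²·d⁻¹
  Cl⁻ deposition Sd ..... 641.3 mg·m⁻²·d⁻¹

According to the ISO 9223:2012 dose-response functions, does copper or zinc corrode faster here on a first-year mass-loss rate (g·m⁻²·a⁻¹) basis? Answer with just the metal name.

zinc

copper: T>10 °C ⇒ hinge -0.080·(25.3−10) = -1.2240
  SO₂ term: 0.0053·92.1^0.26·exp(0.059·72-1.2240) = 0.3534
  Sd branch = 0.01025·Sd^0.27·e^(0.036·RH+0.049·T) = 2.708 μm/a
  r_corr = 0.3534 + 2.708 = 3.062 μm/a
  mass loss = 3.062 μm/a × 8.96 g/cm³ = 27.43 g·m⁻²·a⁻¹
zinc: f(T) = -0.071·(T−10) [T>10 °C] = -1.0863
  SO₂ term: 0.0129·92.1^0.44·exp(0.046·72-1.0863) = 0.8739
  Cl⁻ term: 0.0175·641.3^0.57·exp(0.008·72+0.085·25.3) = 10.65
  sum: 0.8739 + 10.65 → r_corr = 11.52 μm/a
  mass loss = 11.52 μm/a × 7.14 g/cm³ = 82.25 g·m⁻²·a⁻¹
Ordering by g·m⁻²·a⁻¹: zinc (82.2) > copper (27.4)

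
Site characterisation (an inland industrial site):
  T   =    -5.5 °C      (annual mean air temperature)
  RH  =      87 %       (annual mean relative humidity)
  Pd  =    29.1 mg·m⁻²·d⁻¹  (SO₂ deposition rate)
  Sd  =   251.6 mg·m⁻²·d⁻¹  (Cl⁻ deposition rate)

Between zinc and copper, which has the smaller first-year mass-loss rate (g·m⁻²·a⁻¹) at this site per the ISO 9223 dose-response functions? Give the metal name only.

copper

zinc: T≤10 °C ⇒ hinge +0.038·(-5.5−10) = -0.5890
  Pd branch = 0.0129·Pd^0.44·e^(0.046·RH+f) = 1.726 μm/a
  Sd branch = 0.0175·Sd^0.57·e^(0.008·RH+0.085·T) = 0.5137 μm/a
  r_corr = 1.726 + 0.5137 = 2.239 μm/a
  mass loss = 2.239 μm/a × 7.14 g/cm³ = 15.99 g·m⁻²·a⁻¹
copper: T≤10 °C ⇒ hinge +0.126·(-5.5−10) = -1.9530
  Pd branch = 0.0053·Pd^0.26·e^(0.059·RH+f) = 0.3062 μm/a
  Sd branch = 0.01025·Sd^0.27·e^(0.036·RH+0.049·T) = 0.7981 μm/a
  r_corr = 0.3062 + 0.7981 = 1.104 μm/a
  mass loss = 1.104 μm/a × 8.96 g/cm³ = 9.895 g·m⁻²·a⁻¹
Ordering by g·m⁻²·a⁻¹: zinc (16) > copper (9.89)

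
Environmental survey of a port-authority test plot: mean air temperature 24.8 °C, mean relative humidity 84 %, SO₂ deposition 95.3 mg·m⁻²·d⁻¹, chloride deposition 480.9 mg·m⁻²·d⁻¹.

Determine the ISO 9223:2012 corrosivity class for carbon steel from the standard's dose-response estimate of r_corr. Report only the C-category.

CX

carbon steel: temperature factor f = -0.054·(14.8) = -0.7992
  SO₂ term: 1.77·95.3^0.52·exp(0.02·84-0.7992) = 45.67
  Cl⁻ term: 0.102·480.9^0.62·exp(0.033·84+0.04·24.8) = 202.4
  sum: 45.67 + 202.4 → r_corr = 248 μm/a
248 μm/a falls in (200, 700] for carbon steel → category CX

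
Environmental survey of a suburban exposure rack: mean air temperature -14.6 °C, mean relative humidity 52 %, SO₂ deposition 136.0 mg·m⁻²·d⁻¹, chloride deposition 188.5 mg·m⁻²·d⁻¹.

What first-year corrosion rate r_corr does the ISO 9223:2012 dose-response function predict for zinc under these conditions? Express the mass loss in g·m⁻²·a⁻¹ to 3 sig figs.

r_corr = 4.52 g·m⁻²·a⁻¹

zinc: f(T) = +0.038·(T−10) [T≤10 °C] = -0.9348
  Pd branch = 0.0129·Pd^0.44·e^(0.046·RH+f) = 0.4811 μm/a
  Cl⁻ term: 0.0175·188.5^0.57·exp(0.008·52+0.085·-14.6) = 0.1519
  r_corr = 0.4811 + 0.1519 = 0.633 μm/a
Convert to mass loss: 0.633 μm/a × 7.14 g/cm³ = 4.52 g·m⁻²·a⁻¹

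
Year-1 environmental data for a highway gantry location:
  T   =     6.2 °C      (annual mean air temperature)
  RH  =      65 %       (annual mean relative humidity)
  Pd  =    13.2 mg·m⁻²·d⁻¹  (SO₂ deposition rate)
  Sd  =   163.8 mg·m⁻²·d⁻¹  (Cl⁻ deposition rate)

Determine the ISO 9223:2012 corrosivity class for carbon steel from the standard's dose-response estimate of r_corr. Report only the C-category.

carbon steel: f(T) = +0.150·(T−10) [T≤10 °C] = -0.5700
  SO₂ term: 1.77·13.2^0.52·exp(0.02·65-0.5700) = 14.05
  Sd branch = 0.102·Sd^0.62·e^(0.033·RH+0.04·T) = 26.35 μm/a
  r_corr = 14.05 + 26.35 = 40.4 μm/a
Category bounds: 25…50 μm/a bracket r_corr ⇒ C3

C3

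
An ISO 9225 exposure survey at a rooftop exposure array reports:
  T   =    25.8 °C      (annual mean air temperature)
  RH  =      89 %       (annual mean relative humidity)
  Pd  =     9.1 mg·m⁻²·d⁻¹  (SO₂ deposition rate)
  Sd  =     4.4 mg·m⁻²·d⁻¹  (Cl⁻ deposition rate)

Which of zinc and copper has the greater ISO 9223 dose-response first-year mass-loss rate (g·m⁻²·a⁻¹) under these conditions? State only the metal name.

copper

zinc: T>10 °C ⇒ hinge -0.071·(25.8−10) = -1.1218
  sulphur-dioxide contribution → 0.6659 μm/a
  chloride contribution → 0.7438 μm/a
  ⇒ r_corr(zinc) = 1.41 μm/a
  mass loss = 1.41 μm/a × 7.14 g/cm³ = 10.06 g·m⁻²·a⁻¹
copper: T>10 °C ⇒ hinge -0.080·(25.8−10) = -1.2640
  sulphur-dioxide contribution → 0.5072 μm/a
  chloride contribution → 1.333 μm/a
  total first-year rate 1.841 μm/a
  mass loss = 1.841 μm/a × 8.96 g/cm³ = 16.49 g·m⁻²·a⁻¹
Ordering by g·m⁻²·a⁻¹: copper (16.5) > zinc (10.1)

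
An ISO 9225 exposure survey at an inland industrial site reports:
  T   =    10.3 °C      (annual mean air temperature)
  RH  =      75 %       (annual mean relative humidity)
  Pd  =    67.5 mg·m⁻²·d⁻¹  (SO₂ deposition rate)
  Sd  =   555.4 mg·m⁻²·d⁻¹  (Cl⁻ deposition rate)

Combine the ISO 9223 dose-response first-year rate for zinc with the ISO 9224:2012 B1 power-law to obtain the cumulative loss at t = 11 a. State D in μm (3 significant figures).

D(11) = 37.6 μm

zinc: T>10 °C ⇒ hinge -0.071·(10.3−10) = -0.0213
  sulphur-dioxide contribution → 2.538 μm/a
  chloride contribution → 2.807 μm/a
  total first-year rate 5.345 μm/a
Long-term exponent b (ISO 9224 Table 2, B1) = 0.813
  D(11) = 5.345 × 11^0.813 = 5.345 × 7.025 = 37.55 μm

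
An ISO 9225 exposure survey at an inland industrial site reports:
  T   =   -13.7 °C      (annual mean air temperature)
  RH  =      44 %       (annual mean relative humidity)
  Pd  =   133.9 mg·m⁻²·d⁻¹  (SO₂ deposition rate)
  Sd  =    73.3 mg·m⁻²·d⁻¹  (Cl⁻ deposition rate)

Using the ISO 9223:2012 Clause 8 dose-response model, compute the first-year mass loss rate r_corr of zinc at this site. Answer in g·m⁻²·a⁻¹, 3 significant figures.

zinc: T≤10 °C ⇒ hinge +0.038·(-13.7−10) = -0.9006
  sulphur-dioxide contribution → 0.3422 μm/a
  chloride contribution → 0.0898 μm/a
  ⇒ r_corr(zinc) = 0.432 μm/a
Convert to mass loss: 0.432 μm/a × 7.14 g/cm³ = 3.084 g·m⁻²·a⁻¹

r_corr = 3.08 g·m⁻²·a⁻¹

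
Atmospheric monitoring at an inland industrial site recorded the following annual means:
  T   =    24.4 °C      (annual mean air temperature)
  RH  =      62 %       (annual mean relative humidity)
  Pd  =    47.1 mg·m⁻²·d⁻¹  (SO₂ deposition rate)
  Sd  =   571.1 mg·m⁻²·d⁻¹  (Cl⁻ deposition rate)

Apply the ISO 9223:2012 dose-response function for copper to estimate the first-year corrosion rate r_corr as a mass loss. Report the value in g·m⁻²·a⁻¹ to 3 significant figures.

r_corr = 17.3 g·m⁻²·a⁻¹

copper: f(T) = -0.080·(T−10) [T>10 °C] = -1.1520
  Pd branch = 0.0053·Pd^0.26·e^(0.059·RH+f) = 0.1768 μm/a
  Sd branch = 0.01025·Sd^0.27·e^(0.036·RH+0.049·T) = 1.752 μm/a
  sum: 0.1768 + 1.752 → r_corr = 1.929 μm/a
Convert to mass loss: 1.929 μm/a × 8.96 g/cm³ = 17.29 g·m⁻²·a⁻¹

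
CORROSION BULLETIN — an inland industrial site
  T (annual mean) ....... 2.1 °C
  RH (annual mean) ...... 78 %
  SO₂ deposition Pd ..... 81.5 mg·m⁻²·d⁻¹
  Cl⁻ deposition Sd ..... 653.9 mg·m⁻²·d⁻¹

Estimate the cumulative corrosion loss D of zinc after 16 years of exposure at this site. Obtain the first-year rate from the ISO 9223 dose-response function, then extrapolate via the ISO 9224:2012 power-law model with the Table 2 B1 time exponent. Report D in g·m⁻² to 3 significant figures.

D(16) = 270 g·m⁻²

zinc: temperature factor f = +0.038·(-7.9) = -0.3002
  SO₂ term: 0.0129·81.5^0.44·exp(0.046·78-0.3002) = 2.395
  Sd branch = 0.0175·Sd^0.57·e^(0.008·RH+0.085·T) = 1.572 μm/a
  r_corr = 2.395 + 1.572 = 3.967 μm/a
ISO 9224: D(t) = r_corr · t^b with b = 0.813 (zinc, B1)
  D(16) = 3.967 × 16^0.813 = 3.967 × 9.527 = 37.79 μm
  Mass loss = 37.79 μm × 7.14 g/cm³ = 269.9 g·m⁻²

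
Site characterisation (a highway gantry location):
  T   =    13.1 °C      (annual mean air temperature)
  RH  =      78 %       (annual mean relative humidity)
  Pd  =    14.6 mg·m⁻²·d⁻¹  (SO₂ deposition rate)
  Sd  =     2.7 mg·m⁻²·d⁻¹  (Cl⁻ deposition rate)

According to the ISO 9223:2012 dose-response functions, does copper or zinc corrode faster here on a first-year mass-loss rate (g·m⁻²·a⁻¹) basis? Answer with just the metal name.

copper: f(T) = -0.080·(T−10) [T>10 °C] = -0.2480
  Pd branch = 0.0053·Pd^0.26·e^(0.059·RH+f) = 0.8278 μm/a
  Sd branch = 0.01025·Sd^0.27·e^(0.036·RH+0.049·T) = 0.4221 μm/a
  sum: 0.8278 + 0.4221 → r_corr = 1.25 μm/a
  mass loss = 1.25 μm/a × 8.96 g/cm³ = 11.2 g·m⁻²·a⁻¹
zinc: T>10 °C ⇒ hinge -0.071·(13.1−10) = -0.2201
  Pd branch = 0.0129·Pd^0.44·e^(0.046·RH+f) = 1.218 μm/a
  Cl⁻ term: 0.0175·2.7^0.57·exp(0.008·78+0.085·13.1) = 0.1752
  sum: 1.218 + 0.1752 → r_corr = 1.393 μm/a
  mass loss = 1.393 μm/a × 7.14 g/cm³ = 9.946 g·m⁻²·a⁻¹
Ordering by g·m⁻²·a⁻¹: copper (11.2) > zinc (9.95)

copper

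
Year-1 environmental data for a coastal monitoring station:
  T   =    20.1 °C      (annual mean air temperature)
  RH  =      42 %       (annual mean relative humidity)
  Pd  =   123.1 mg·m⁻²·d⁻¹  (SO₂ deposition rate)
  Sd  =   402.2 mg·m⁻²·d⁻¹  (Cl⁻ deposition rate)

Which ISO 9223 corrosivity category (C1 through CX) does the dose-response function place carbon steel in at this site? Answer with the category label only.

C4

carbon steel: T>10 °C ⇒ hinge -0.054·(20.1−10) = -0.5454
  Pd branch = 1.77·Pd^0.52·e^(0.02·RH+f) = 29.03 μm/a
  Sd branch = 0.102·Sd^0.62·e^(0.033·RH+0.04·T) = 37.54 μm/a
  sum: 29.03 + 37.54 → r_corr = 66.57 μm/a
Category bounds: 50…80 μm/a bracket r_corr ⇒ C4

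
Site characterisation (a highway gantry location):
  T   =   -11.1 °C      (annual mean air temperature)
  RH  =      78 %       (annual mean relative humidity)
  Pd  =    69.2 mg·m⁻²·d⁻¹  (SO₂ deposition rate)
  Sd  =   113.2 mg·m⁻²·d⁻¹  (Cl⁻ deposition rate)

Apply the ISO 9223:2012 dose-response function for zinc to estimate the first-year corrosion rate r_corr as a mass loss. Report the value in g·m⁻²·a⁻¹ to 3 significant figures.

r_corr = 11.0 g·m⁻²·a⁻¹

zinc: T≤10 °C ⇒ hinge +0.038·(-11.1−10) = -0.8018
  SO₂ term: 0.0129·69.2^0.44·exp(0.046·78-0.8018) = 1.35
  Cl⁻ term: 0.0175·113.2^0.57·exp(0.008·78+0.085·-11.1) = 0.1884
  r_corr = 1.35 + 0.1884 = 1.538 μm/a
Convert to mass loss: 1.538 μm/a × 7.14 g/cm³ = 10.98 g·m⁻²·a⁻¹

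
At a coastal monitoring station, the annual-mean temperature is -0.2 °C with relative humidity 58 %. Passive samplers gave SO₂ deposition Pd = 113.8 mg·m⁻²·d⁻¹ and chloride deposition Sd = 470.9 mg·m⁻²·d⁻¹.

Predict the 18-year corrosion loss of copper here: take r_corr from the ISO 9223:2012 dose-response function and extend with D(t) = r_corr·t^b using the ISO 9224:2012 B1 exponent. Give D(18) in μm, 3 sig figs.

D(18) = 4.02 μm

copper: temperature factor f = +0.126·(-10.2) = -1.2852
  Pd branch = 0.0053·Pd^0.26·e^(0.059·RH+f) = 0.1538 μm/a
  Sd branch = 0.01025·Sd^0.27·e^(0.036·RH+0.049·T) = 0.4315 μm/a
  sum: 0.1538 + 0.4315 → r_corr = 0.5853 μm/a
Power-law: D(18) = r_corr · 18^0.667
  D(18) = 0.5853 × 18^0.667 = 0.5853 × 6.875 = 4.024 μm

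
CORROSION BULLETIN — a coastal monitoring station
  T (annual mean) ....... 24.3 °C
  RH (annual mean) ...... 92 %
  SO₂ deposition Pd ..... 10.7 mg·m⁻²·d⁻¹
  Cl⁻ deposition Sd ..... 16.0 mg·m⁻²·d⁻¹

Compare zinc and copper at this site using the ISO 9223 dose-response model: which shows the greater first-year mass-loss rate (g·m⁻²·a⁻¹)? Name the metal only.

copper

zinc: T>10 °C ⇒ hinge -0.071·(24.3−10) = -1.0153
  Pd branch = 0.0129·Pd^0.44·e^(0.046·RH+f) = 0.9131 μm/a
  Sd branch = 0.0175·Sd^0.57·e^(0.008·RH+0.085·T) = 1.4 μm/a
  sum: 0.9131 + 1.4 → r_corr = 2.313 μm/a
  mass loss = 2.313 μm/a × 7.14 g/cm³ = 16.51 g·m⁻²·a⁻¹
copper: T>10 °C ⇒ hinge -0.080·(24.3−10) = -1.1440
  SO₂ term: 0.0053·10.7^0.26·exp(0.059·92-1.1440) = 0.7119
  Sd branch = 0.01025·Sd^0.27·e^(0.036·RH+0.049·T) = 1.956 μm/a
  sum: 0.7119 + 1.956 → r_corr = 2.668 μm/a
  mass loss = 2.668 μm/a × 8.96 g/cm³ = 23.9 g·m⁻²·a⁻¹
Ordering by g·m⁻²·a⁻¹: copper (23.9) > zinc (16.5)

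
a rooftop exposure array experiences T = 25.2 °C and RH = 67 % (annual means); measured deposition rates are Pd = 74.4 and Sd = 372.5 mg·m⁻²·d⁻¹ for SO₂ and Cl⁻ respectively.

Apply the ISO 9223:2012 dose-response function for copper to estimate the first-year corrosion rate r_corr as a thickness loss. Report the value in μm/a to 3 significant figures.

r_corr = 2.20 μm/a

copper: T>10 °C ⇒ hinge -0.080·(25.2−10) = -1.2160
  sulphur-dioxide contribution → 0.2509 μm/a
  chloride contribution → 1.944 μm/a
  ⇒ r_corr(copper) = 2.195 μm/a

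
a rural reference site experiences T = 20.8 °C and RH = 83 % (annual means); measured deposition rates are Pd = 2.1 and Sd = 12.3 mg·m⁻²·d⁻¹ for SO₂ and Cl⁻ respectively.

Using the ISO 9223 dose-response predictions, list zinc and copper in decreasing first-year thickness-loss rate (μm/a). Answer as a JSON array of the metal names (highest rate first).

zinc: f(T) = -0.071·(T−10) [T>10 °C] = -0.7668
  Pd branch = 0.0129·Pd^0.44·e^(0.046·RH+f) = 0.378 μm/a
  Cl⁻ term: 0.0175·12.3^0.57·exp(0.008·83+0.085·20.8) = 0.8327
  r_corr = 0.378 + 0.8327 = 1.211 μm/a
copper: T>10 °C ⇒ hinge -0.080·(20.8−10) = -0.8640
  Pd branch = 0.0053·Pd^0.26·e^(0.059·RH+f) = 0.3627 μm/a
  Sd branch = 0.01025·Sd^0.27·e^(0.036·RH+0.049·T) = 1.11 μm/a
  sum: 0.3627 + 1.11 → r_corr = 1.473 μm/a
Ordering by μm/a: copper (1.47) > zinc (1.21)

["copper", "zinc"]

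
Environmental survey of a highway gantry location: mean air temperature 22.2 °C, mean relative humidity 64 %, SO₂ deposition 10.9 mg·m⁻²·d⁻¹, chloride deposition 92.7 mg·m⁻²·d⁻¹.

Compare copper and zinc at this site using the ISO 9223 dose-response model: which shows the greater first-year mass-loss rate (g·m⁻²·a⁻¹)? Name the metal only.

copper: temperature factor f = -0.080·(12.2) = -0.9760
  sulphur-dioxide contribution → 0.1622 μm/a
  chloride contribution → 1.035 μm/a
  total first-year rate 1.197 μm/a
  mass loss = 1.197 μm/a × 8.96 g/cm³ = 10.73 g·m⁻²·a⁻¹
zinc: T>10 °C ⇒ hinge -0.071·(22.2−10) = -0.8662
  sulphur-dioxide contribution → 0.2947 μm/a
  chloride contribution → 2.548 μm/a
  ⇒ r_corr(zinc) = 2.842 μm/a
  mass loss = 2.842 μm/a × 7.14 g/cm³ = 20.29 g·m⁻²·a⁻¹
Ordering by g·m⁻²·a⁻¹: zinc (20.3) > copper (10.7)

zinc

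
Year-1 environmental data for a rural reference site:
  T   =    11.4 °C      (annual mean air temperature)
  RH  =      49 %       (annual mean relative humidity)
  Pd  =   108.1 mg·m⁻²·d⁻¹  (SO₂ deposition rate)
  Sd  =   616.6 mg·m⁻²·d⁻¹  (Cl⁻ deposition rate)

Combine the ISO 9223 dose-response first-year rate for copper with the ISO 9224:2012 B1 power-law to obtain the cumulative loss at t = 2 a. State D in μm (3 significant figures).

copper: T>10 °C ⇒ hinge -0.080·(11.4−10) = -0.1120
  Pd branch = 0.0053·Pd^0.26·e^(0.059·RH+f) = 0.2884 μm/a
  Cl⁻ term: 0.01025·616.6^0.27·exp(0.036·49+0.049·11.4) = 0.5925
  sum: 0.2884 + 0.5925 → r_corr = 0.8809 μm/a
ISO 9224: D(t) = r_corr · t^b with b = 0.667 (copper, B1)
  D(2) = 0.8809 × 2^0.667 = 0.8809 × 1.588 = 1.399 μm

D(2) = 1.40 μm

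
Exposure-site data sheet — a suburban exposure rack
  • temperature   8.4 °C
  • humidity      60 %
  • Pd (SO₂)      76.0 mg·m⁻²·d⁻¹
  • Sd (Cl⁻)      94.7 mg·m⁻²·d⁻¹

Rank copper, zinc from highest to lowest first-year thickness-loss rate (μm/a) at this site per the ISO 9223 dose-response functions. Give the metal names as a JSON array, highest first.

copper: f(T) = +0.126·(T−10) [T≤10 °C] = -0.2016
  SO₂ term: 0.0053·76.0^0.26·exp(0.059·60-0.2016) = 0.4604
  Cl⁻ term: 0.01025·94.7^0.27·exp(0.036·60+0.049·8.4) = 0.4583
  sum: 0.4604 + 0.4583 → r_corr = 0.9187 μm/a
zinc: f(T) = +0.038·(T−10) [T≤10 °C] = -0.0608
  Pd branch = 0.0129·Pd^0.44·e^(0.046·RH+f) = 1.289 μm/a
  Cl⁻ term: 0.0175·94.7^0.57·exp(0.008·60+0.085·8.4) = 0.7729
  sum: 1.289 + 0.7729 → r_corr = 2.062 μm/a
Ordering by μm/a: zinc (2.06) > copper (0.919)

["zinc", "copper"]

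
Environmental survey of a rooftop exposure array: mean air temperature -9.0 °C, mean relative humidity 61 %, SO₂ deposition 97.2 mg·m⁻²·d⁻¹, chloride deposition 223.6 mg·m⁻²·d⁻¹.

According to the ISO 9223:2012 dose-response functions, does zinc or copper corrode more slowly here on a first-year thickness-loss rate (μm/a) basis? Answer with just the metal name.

zinc: f(T) = +0.038·(T−10) [T≤10 °C] = -0.7220
  SO₂ term: 0.0129·97.2^0.44·exp(0.046·61-0.7220) = 0.7767
  Sd branch = 0.0175·Sd^0.57·e^(0.008·RH+0.085·T) = 0.2897 μm/a
  r_corr = 0.7767 + 0.2897 = 1.066 μm/a
copper: T≤10 °C ⇒ hinge +0.126·(-9.0−10) = -2.3940
  SO₂ term: 0.0053·97.2^0.26·exp(0.059·61-2.3940) = 0.05813
  Sd branch = 0.01025·Sd^0.27·e^(0.036·RH+0.049·T) = 0.2554 μm/a
  r_corr = 0.05813 + 0.2554 = 0.3136 μm/a
Ordering by μm/a: zinc (1.07) > copper (0.314)

copper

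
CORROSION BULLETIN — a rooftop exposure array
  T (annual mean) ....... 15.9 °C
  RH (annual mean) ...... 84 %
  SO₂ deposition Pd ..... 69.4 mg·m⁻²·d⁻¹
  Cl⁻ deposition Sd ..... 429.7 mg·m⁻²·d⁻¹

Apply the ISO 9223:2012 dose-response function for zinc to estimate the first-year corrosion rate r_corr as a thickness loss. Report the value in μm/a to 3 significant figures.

zinc: T>10 °C ⇒ hinge -0.071·(15.9−10) = -0.4189
  SO₂ term: 0.0129·69.4^0.44·exp(0.046·84-0.4189) = 2.612
  Cl⁻ term: 0.0175·429.7^0.57·exp(0.008·84+0.085·15.9) = 4.195
  sum: 2.612 + 4.195 → r_corr = 6.807 μm/a

r_corr = 6.81 μm/a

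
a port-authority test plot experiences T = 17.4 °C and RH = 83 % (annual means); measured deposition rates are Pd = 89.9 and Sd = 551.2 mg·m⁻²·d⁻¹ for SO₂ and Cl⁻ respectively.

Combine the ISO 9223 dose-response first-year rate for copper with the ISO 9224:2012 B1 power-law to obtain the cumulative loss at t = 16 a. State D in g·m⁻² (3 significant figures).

D(16) = 221 g·m⁻²

copper: f(T) = -0.080·(T−10) [T>10 °C] = -0.5920
  SO₂ term: 0.0053·89.9^0.26·exp(0.059·83-0.5920) = 1.264
  Cl⁻ term: 0.01025·551.2^0.27·exp(0.036·83+0.049·17.4) = 2.623
  r_corr = 1.264 + 2.623 = 3.888 μm/a
Long-term exponent b (ISO 9224 Table 2, B1) = 0.667
  D(16) = 3.888 × 16^0.667 = 3.888 × 6.355 = 24.71 μm
  Mass loss = 24.71 μm × 8.96 g/cm³ = 221.4 g·m⁻²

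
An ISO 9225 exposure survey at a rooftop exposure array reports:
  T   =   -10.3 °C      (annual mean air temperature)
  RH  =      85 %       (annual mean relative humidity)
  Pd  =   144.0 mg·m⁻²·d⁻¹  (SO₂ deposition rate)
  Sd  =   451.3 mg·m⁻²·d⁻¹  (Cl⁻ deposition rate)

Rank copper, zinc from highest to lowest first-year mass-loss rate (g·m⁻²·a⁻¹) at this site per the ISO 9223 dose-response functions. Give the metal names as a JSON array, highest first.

["zinc", "copper"]

copper: f(T) = +0.126·(T−10) [T≤10 °C] = -2.5578
  sulphur-dioxide contribution → 0.2252 μm/a
  chloride contribution → 0.6874 μm/a
  total first-year rate 0.9126 μm/a
  mass loss = 0.9126 μm/a × 8.96 g/cm³ = 8.177 g·m⁻²·a⁻¹
zinc: T≤10 °C ⇒ hinge +0.038·(-10.3−10) = -0.7714
  sulphur-dioxide contribution → 2.651 μm/a
  chloride contribution → 0.469 μm/a
  total first-year rate 3.12 μm/a
  mass loss = 3.12 μm/a × 7.14 g/cm³ = 22.27 g·m⁻²·a⁻¹
Ordering by g·m⁻²·a⁻¹: zinc (22.3) > copper (8.18)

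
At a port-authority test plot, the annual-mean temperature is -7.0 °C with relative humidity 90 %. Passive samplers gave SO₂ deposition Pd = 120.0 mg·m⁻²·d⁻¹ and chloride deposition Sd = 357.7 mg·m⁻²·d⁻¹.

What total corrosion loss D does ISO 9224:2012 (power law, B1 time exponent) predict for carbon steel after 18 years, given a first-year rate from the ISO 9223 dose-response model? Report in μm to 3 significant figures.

D(18) = 307 μm

carbon steel: temperature factor f = +0.150·(-17.0) = -2.5500
  SO₂ term: 1.77·120.0^0.52·exp(0.02·90-2.5500) = 10.08
  Cl⁻ term: 0.102·357.7^0.62·exp(0.033·90+0.04·-7.0) = 57.55
  sum: 10.08 + 57.55 → r_corr = 67.63 μm/a
ISO 9224: D(t) = r_corr · t^b with b = 0.523 (carbon steel, B1)
  D(18) = 67.63 × 18^0.523 = 67.63 × 4.534 = 306.6 μm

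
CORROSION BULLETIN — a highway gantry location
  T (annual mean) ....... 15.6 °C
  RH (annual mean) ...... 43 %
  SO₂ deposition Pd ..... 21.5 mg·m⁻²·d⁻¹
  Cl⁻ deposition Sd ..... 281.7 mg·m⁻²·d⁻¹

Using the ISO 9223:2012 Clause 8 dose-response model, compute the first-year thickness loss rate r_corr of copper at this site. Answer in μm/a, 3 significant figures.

copper: temperature factor f = -0.080·(5.6) = -0.4480
  SO₂ term: 0.0053·21.5^0.26·exp(0.059·43-0.4480) = 0.09505
  Cl⁻ term: 0.01025·281.7^0.27·exp(0.036·43+0.049·15.6) = 0.4747
  sum: 0.09505 + 0.4747 → r_corr = 0.5698 μm/a

r_corr = 0.570 μm/a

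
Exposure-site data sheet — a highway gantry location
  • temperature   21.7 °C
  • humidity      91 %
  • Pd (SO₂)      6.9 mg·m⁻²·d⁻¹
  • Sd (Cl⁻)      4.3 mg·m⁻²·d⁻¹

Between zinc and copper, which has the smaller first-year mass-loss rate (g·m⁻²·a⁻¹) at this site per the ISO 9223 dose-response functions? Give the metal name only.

zinc

zinc: temperature factor f = -0.071·(11.7) = -0.8307
  Pd branch = 0.0129·Pd^0.44·e^(0.046·RH+f) = 0.8647 μm/a
  Sd branch = 0.0175·Sd^0.57·e^(0.008·RH+0.085·T) = 0.5264 μm/a
  r_corr = 0.8647 + 0.5264 = 1.391 μm/a
  mass loss = 1.391 μm/a × 7.14 g/cm³ = 9.933 g·m⁻²·a⁻¹
copper: temperature factor f = -0.080·(11.7) = -0.9360
  SO₂ term: 0.0053·6.9^0.26·exp(0.059·91-0.9360) = 0.7372
  Cl⁻ term: 0.01025·4.3^0.27·exp(0.036·91+0.049·21.7) = 1.165
  sum: 0.7372 + 1.165 → r_corr = 1.902 μm/a
  mass loss = 1.902 μm/a × 8.96 g/cm³ = 17.04 g·m⁻²·a⁻¹
Ordering by g·m⁻²·a⁻¹: copper (17) > zinc (9.93)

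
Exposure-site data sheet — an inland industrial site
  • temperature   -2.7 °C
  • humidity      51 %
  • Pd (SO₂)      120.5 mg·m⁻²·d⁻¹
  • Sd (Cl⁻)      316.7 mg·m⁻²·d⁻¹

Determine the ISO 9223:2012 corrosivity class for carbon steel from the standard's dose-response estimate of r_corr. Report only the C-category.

C3

carbon steel: f(T) = +0.150·(T−10) [T≤10 °C] = -1.9050
  sulphur-dioxide contribution → 8.825 μm/a
  chloride contribution → 17.5 μm/a
  ⇒ r_corr(carbon steel) = 26.32 μm/a
26.3 μm/a falls in (25, 50] for carbon steel → category C3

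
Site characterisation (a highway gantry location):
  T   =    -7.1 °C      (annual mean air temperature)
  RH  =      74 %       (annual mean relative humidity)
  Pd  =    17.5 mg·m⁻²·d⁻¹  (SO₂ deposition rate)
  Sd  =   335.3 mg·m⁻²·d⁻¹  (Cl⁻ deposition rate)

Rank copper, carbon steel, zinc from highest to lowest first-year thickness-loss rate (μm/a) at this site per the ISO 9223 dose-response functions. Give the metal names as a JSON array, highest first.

copper: T≤10 °C ⇒ hinge +0.126·(-7.1−10) = -2.1546
  Pd branch = 0.0053·Pd^0.26·e^(0.059·RH+f) = 0.1018 μm/a
  Cl⁻ term: 0.01025·335.3^0.27·exp(0.036·74+0.049·-7.1) = 0.4994
  sum: 0.1018 + 0.4994 → r_corr = 0.6012 μm/a
carbon steel: temperature factor f = +0.150·(-17.1) = -2.5650
  Pd branch = 1.77·Pd^0.52·e^(0.02·RH+f) = 2.649 μm/a
  Cl⁻ term: 0.102·335.3^0.62·exp(0.033·74+0.04·-7.1) = 32.48
  r_corr = 2.649 + 32.48 = 35.13 μm/a
zinc: temperature factor f = +0.038·(-17.1) = -0.6498
  Pd branch = 0.0129·Pd^0.44·e^(0.046·RH+f) = 0.7139 μm/a
  Sd branch = 0.0175·Sd^0.57·e^(0.008·RH+0.085·T) = 0.4759 μm/a
  sum: 0.7139 + 0.4759 → r_corr = 1.19 μm/a
Ordering by μm/a: carbon steel (35.1) > zinc (1.19) > copper (0.601)

["carbon steel", "zinc", "copper"]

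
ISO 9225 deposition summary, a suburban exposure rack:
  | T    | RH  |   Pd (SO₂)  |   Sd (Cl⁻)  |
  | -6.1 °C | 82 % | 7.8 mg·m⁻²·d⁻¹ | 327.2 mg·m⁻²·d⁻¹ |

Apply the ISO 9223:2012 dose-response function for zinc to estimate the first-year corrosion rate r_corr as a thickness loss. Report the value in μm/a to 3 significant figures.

r_corr = 1.30 μm/a

zinc: T≤10 °C ⇒ hinge +0.038·(-6.1−10) = -0.6118
  SO₂ term: 0.0129·7.8^0.44·exp(0.046·82-0.6118) = 0.7509
  Sd branch = 0.0175·Sd^0.57·e^(0.008·RH+0.085·T) = 0.5447 μm/a
  sum: 0.7509 + 0.5447 → r_corr = 1.296 μm/a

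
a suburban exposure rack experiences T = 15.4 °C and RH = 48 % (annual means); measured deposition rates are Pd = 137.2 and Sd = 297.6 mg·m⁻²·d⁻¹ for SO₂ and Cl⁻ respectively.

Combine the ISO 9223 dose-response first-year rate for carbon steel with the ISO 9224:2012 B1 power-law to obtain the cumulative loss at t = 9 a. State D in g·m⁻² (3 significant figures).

carbon steel: temperature factor f = -0.054·(5.4) = -0.2916
  Pd branch = 1.77·Pd^0.52·e^(0.02·RH+f) = 44.64 μm/a
  Cl⁻ term: 0.102·297.6^0.62·exp(0.033·48+0.04·15.4) = 31.46
  r_corr = 44.64 + 31.46 = 76.09 μm/a
Long-term exponent b (ISO 9224 Table 2, B1) = 0.523
  D(9) = 76.09 × 9^0.523 = 76.09 × 3.156 = 240.1 μm
  Mass loss = 240.1 μm × 7.85 g/cm³ = 1885 g·m⁻²

D(9) = 1.88e+03 g·m⁻²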